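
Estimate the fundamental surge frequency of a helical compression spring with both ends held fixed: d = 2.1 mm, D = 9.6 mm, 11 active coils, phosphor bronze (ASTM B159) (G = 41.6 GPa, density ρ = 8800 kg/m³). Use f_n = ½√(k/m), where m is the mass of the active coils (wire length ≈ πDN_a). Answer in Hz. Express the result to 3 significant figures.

k = Gd⁴/(8D³N_a) = (41.6×10³)(2.1⁴)/(8·9.6³·11) = 10.391 N/mm = 10391 N/m
Wire length L = πDN_a = π·9.6·11 = 331.75 mm
m = ρ·(πd²/4)·L = 8800 × 3.4636×10⁻⁶ m² × 0.33175 m = 0.010112 kg
f_n = ½√(k/m) = 0.5·√(10391/0.010112) = 0.5·√(1.0277e+06) = 506.87 Hz

507 Hz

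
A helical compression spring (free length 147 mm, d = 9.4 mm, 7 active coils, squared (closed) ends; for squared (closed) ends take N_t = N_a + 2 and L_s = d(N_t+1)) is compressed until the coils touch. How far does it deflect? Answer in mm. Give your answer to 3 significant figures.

N_t = 9; L_s = 9.4·10 = 94 mm
δ_solid = L₀ − L_s = 147 − 94 = 53 mm

53.0 mm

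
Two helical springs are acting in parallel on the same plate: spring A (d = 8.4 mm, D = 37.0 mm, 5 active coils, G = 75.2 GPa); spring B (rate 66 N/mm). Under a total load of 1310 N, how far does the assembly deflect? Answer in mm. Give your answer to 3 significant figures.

5.22 mm

k_A = Gd⁴/(8D³N_a) = (75.2×10³)(8.4⁴)/(8·37.0³·5) = 184.79 N/mm
Parallel: k_eq = 184.79 + 66 = 250.79 N/mm
δ = F/k_eq = 1310/250.79 = 5.2236 mm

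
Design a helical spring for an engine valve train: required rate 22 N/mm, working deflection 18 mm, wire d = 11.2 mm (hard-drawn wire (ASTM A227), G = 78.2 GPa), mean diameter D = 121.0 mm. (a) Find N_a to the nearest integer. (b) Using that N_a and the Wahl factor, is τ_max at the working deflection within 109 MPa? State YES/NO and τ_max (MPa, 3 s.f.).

N_a = Gd⁴/(8D³k) = (78.2×10³)(11.2⁴)/(8·121.0³·22) = 3.946 → N_a = 4
Actual rate k = Gd⁴/(8D³·4) = 21.706 N/mm
Working load F = kδ = 21.706·18 = 390.7 N
C = 121.0/11.2 = 10.8036; K_W = (4C−1)/(4C−4)+0.615/C = 1.1334
τ_max = K_W·8FD/(πd³) = 1.1334·85.687 = 97.12 MPa
τ_max ≤ 109 MPa → acceptable

(a) 4 coils; (b) YES, τ_max = 97.1 MPa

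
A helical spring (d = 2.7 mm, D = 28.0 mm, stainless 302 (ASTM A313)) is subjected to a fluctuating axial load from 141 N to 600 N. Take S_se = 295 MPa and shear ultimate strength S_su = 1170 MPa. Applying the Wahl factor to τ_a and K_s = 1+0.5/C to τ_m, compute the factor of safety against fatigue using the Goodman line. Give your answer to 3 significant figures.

C = D/d = 28.0/2.7 = 10.3704; K_W = (4C−1)/(4C−4)+0.615/C = 1.1393; K_s = 1+0.5/C = 1.0482
F_a = (F_max−F_min)/2 = 229.5 N; F_m = (F_max+F_min)/2 = 370.5 N
τ_a = K_W·8F_aD/(πd³) = 1.1393 × 831.36 = 947.21 MPa
τ_m = K_s·8F_mD/(πd³) = 1.0482 × 1342.1 = 1406.8 MPa
Goodman: 1/n_f = τ_a/S_se + τ_m/S_su = 947.21/295 + 1406.8/1170 = 3.21087 + 1.20243 = 4.4133
n_f = 1/4.4133 = 0.2266

0.227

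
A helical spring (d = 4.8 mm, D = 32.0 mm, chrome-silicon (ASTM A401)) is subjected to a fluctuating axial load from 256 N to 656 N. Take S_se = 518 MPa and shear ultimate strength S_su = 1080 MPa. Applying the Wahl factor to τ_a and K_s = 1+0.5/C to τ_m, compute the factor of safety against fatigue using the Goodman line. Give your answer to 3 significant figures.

1.46

C = D/d = 32.0/4.8 = 6.6667; K_W = (4C−1)/(4C−4)+0.615/C = 1.2246; K_s = 1+0.5/C = 1.0750
F_a = (F_max−F_min)/2 = 200 N; F_m = (F_max+F_min)/2 = 456 N
τ_a = K_W·8F_aD/(πd³) = 1.2246 × 147.37 = 180.46 MPa
τ_m = K_s·8F_mD/(πd³) = 1.0750 × 335.99 = 361.19 MPa
Goodman: 1/n_f = τ_a/S_se + τ_m/S_su = 180.46/518 + 361.19/1080 = 0.34839 + 0.33444 = 0.68283
n_f = 1/0.68283 = 1.465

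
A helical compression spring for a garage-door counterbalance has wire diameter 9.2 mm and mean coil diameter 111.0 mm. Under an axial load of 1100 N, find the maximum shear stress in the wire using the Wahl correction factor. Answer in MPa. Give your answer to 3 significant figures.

447 MPa

Spring index C = D/d = 111.0/9.2 = 12.0652
K_W = (4C−1)/(4C−4) + 0.615/C = 47.261/44.261 + 0.0510 = 1.1188
τ₀ = 8FD/(πd³) = 8·1100·111.0/(π·9.2³) = 976800/2446.3 = 399.29 MPa
τ_max = K·τ₀ = 1.1188 × 399.29 = 446.71 MPa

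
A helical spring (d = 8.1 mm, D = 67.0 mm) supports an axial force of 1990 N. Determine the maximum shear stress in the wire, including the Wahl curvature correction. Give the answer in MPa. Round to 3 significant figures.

Spring index C = D/d = 67.0/8.1 = 8.2716
K_W = (4C−1)/(4C−4) + 0.615/C = 32.086/29.086 + 0.0744 = 1.1775
τ₀ = 8FD/(πd³) = 8·1990·67.0/(π·8.1³) = 1.06664e+06/1669.6 = 638.87 MPa
τ_max = K·τ₀ = 1.1775 × 638.87 = 752.26 MPa

752 MPa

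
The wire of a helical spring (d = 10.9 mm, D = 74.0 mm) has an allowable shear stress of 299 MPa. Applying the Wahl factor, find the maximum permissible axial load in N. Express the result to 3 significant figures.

1680 N

C = D/d = 74.0/10.9 = 6.7890
K_W = (4C−1)/(4C−4) + 0.615/C = 26.156/23.156 + 0.0906 = 1.2201
τ_max = K·8FD/(πd³) → F_max = τ_allow·πd³/(8DK)
F_max = 299·π·10.9³/(8·74.0·1.2201) = 1.2165e+06/722.33 = 1684.1 N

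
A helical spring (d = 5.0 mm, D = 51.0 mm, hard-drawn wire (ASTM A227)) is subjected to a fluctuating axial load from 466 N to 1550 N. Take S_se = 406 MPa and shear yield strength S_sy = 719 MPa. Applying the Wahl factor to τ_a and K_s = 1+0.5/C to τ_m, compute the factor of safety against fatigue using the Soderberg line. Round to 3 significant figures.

0.321

C = D/d = 51.0/5.0 = 10.2000; K_W = (4C−1)/(4C−4)+0.615/C = 1.1418; K_s = 1+0.5/C = 1.0490
F_a = (F_max−F_min)/2 = 542 N; F_m = (F_max+F_min)/2 = 1008 N
τ_a = K_W·8F_aD/(πd³) = 1.1418 × 563.12 = 642.98 MPa
τ_m = K_s·8F_mD/(πd³) = 1.0490 × 1047.3 = 1098.6 MPa
Soderberg: 1/n_f = τ_a/S_se + τ_m/S_sy = 642.98/406 + 1098.6/719 = 1.58369 + 1.52797 = 3.1117
n_f = 1/3.1117 = 0.3214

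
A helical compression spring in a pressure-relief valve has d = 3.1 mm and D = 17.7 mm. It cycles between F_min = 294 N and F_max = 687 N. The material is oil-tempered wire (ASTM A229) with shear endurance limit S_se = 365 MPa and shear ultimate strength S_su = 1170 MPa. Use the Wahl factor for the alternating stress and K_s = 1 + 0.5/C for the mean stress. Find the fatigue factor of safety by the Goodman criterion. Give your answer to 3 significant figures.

0.581

C = D/d = 17.7/3.1 = 5.7097; K_W = (4C−1)/(4C−4)+0.615/C = 1.2670; K_s = 1+0.5/C = 1.0876
F_a = (F_max−F_min)/2 = 196.5 N; F_m = (F_max+F_min)/2 = 490.5 N
τ_a = K_W·8F_aD/(πd³) = 1.2670 × 297.3 = 376.66 MPa
τ_m = K_s·8F_mD/(πd³) = 1.0876 × 742.11 = 807.1 MPa
Goodman: 1/n_f = τ_a/S_se + τ_m/S_su = 376.66/365 + 807.1/1170 = 1.03195 + 0.68982 = 1.7218
n_f = 1/1.7218 = 0.5808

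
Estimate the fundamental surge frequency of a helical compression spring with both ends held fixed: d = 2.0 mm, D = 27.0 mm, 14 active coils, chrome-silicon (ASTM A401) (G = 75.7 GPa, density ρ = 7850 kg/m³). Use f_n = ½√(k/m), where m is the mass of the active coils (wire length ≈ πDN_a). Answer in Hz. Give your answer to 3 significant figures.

68.5 Hz

k = Gd⁴/(8D³N_a) = (75.7×10³)(2.0⁴)/(8·27.0³·14) = 0.54942 N/mm = 549.42 N/m
Wire length L = πDN_a = π·27.0·14 = 1187.5 mm
m = ρ·(πd²/4)·L = 7850 × 3.1416×10⁻⁶ m² × 1.1875 m = 0.029286 kg
f_n = ½√(k/m) = 0.5·√(549.42/0.029286) = 0.5·√(18761) = 68.485 Hz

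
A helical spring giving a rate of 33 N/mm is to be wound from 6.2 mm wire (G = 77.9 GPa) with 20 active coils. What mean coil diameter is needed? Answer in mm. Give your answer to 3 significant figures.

D = (Gd⁴/(8N_a·k))^(1/3) = (77.9×10³·6.2⁴/(8·20·33))^(1/3)
  = (21800.7)^(1/3) = 27.9355 mm

27.9 mm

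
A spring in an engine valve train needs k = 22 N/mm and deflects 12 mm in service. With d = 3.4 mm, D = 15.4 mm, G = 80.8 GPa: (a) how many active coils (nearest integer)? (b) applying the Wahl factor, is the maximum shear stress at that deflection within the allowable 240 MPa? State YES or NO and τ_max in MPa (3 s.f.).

(a) 17 coils; (b) NO, τ_max = 351 MPa

N_a = Gd⁴/(8D³k) = (80.8×10³)(3.4⁴)/(8·15.4³·22) = 16.8 → N_a = 17
Actual rate k = Gd⁴/(8D³·17) = 21.738 N/mm
Working load F = kδ = 21.738·12 = 260.86 N
C = 15.4/3.4 = 4.5294; K_W = (4C−1)/(4C−4)+0.615/C = 1.3483
τ_max = K_W·8FD/(πd³) = 1.3483·260.27 = 350.92 MPa
τ_max > 240 MPa → exceeds allowable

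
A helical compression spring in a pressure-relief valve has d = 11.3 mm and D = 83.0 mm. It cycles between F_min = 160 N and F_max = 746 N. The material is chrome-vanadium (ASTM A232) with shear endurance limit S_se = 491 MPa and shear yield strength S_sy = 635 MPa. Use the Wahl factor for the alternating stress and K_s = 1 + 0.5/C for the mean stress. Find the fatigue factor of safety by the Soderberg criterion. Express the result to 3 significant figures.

4.62

C = D/d = 83.0/11.3 = 7.3451; K_W = (4C−1)/(4C−4)+0.615/C = 1.2019; K_s = 1+0.5/C = 1.0681
F_a = (F_max−F_min)/2 = 293 N; F_m = (F_max+F_min)/2 = 453 N
τ_a = K_W·8F_aD/(πd³) = 1.2019 × 42.919 = 51.586 MPa
τ_m = K_s·8F_mD/(πd³) = 1.0681 × 66.356 = 70.873 MPa
Soderberg: 1/n_f = τ_a/S_se + τ_m/S_sy = 51.586/491 + 70.873/635 = 0.10506 + 0.11161 = 0.21667
n_f = 1/0.21667 = 4.615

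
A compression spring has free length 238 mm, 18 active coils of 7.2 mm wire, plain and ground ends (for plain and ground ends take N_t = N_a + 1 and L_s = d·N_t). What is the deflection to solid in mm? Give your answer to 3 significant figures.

101 mm

N_t = 19; L_s = 7.2·19 = 136.8 mm
δ_solid = L₀ − L_s = 238 − 136.8 = 101.2 mm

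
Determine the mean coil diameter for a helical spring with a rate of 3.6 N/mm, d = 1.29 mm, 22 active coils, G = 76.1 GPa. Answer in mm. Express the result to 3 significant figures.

6.93 mm

D = (Gd⁴/(8N_a·k))^(1/3) = (76.1×10³·1.29⁴/(8·22·3.6))^(1/3)
  = (332.605)^(1/3) = 6.9286 mm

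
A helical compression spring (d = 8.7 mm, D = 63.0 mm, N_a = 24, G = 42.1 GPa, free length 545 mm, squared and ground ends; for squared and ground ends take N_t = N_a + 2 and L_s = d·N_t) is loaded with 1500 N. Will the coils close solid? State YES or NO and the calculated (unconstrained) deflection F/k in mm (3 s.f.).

k = Gd⁴/(8D³N_a) = (42.1×10³)(8.7⁴)/(8·63.0³·24) = 5.0238 N/mm
N_t = 26; L_s = 8.7·26 = 226.2 mm; δ_solid = L₀ − L_s = 545 − 226.2 = 318.8 mm
δ = F/k = 1500/5.0238 = 298.58 mm
δ < δ_solid → spring does not go solid

NO, δ = 299 mm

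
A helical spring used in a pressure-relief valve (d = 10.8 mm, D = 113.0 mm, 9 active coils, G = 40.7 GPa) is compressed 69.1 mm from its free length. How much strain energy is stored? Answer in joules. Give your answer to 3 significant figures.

12.7 J

k = Gd⁴/(8D³N_a) = (40.7×10³)(10.8⁴)/(8·113.0³·9) = 5.3299 N/mm
U = ½kδ² = 0.5 × 5.3299 × 69.1² = 12725 N·mm = 12.725 J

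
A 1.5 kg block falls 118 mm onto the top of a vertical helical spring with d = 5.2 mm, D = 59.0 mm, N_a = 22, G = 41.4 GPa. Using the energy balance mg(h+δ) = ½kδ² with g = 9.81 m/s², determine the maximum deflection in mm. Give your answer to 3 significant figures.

k = Gd⁴/(8D³N_a) = (41.4×10³)(5.2⁴)/(8·59.0³·22) = 0.83742 N/mm
W = mg = 1.5 × 9.81 = 14.715 N
½kδ² − Wδ − Wh = 0 → δ = (W + √(W² + 2kWh))/k
δ = (14.715 + √(216.53 + 2908.15))/0.83742 = (14.715 + 55.899)/0.83742 = 84.323 mm

84.3 mm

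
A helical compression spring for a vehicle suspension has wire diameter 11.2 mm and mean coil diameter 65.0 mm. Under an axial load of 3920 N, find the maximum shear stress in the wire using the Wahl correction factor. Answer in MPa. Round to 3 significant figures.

583 MPa

Spring index C = D/d = 65.0/11.2 = 5.8036
K_W = (4C−1)/(4C−4) + 0.615/C = 22.214/19.214 + 0.1060 = 1.2621
τ₀ = 8FD/(πd³) = 8·3920·65.0/(π·11.2³) = 2.0384e+06/4413.7 = 461.83 MPa
τ_max = K·τ₀ = 1.2621 × 461.83 = 582.88 MPa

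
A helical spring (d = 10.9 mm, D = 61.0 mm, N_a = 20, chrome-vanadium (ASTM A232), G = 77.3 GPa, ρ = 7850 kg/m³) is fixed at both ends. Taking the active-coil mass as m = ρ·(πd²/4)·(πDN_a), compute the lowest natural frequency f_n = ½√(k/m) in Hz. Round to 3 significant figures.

k = Gd⁴/(8D³N_a) = (77.3×10³)(10.9⁴)/(8·61.0³·20) = 30.045 N/mm = 30045 N/m
Wire length L = πDN_a = π·61.0·20 = 3832.7 mm
m = ρ·(πd²/4)·L = 7850 × 93.313×10⁻⁶ m² × 3.8327 m = 2.8075 kg
f_n = ½√(k/m) = 0.5·√(30045/2.8075) = 0.5·√(10702) = 51.725 Hz

51.7 Hz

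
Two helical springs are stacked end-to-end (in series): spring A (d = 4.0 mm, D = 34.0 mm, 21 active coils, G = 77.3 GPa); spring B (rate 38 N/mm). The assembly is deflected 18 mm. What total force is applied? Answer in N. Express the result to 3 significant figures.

k_A = Gd⁴/(8D³N_a) = (77.3×10³)(4.0⁴)/(8·34.0³·21) = 2.9969 N/mm
Series: 1/k_eq = 1/2.9969 + 1/38 = 0.35999; k_eq = 2.7778 N/mm
F = k_eq·δ = 2.7778·18 = 50.001 N

50.0 N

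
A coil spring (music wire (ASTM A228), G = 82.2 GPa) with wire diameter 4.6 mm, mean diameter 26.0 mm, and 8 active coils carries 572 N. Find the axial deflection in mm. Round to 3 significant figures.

k = Gd⁴/(8D³N_a) = (82.2×10³)(4.6⁴)/(8·26.0³·8) = 32.719 N/mm
δ = F/k = 572 / 32.719 = 17.482 mm

17.5 mm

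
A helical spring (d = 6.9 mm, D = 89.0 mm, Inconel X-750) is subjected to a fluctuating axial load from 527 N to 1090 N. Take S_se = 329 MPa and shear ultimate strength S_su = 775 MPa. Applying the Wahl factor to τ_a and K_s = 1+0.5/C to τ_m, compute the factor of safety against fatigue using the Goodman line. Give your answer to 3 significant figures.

0.713

C = D/d = 89.0/6.9 = 12.8986; K_W = (4C−1)/(4C−4)+0.615/C = 1.1107; K_s = 1+0.5/C = 1.0388
F_a = (F_max−F_min)/2 = 281.5 N; F_m = (F_max+F_min)/2 = 808.5 N
τ_a = K_W·8F_aD/(πd³) = 1.1107 × 194.21 = 215.71 MPa
τ_m = K_s·8F_mD/(πd³) = 1.0388 × 557.78 = 579.4 MPa
Goodman: 1/n_f = τ_a/S_se + τ_m/S_su = 215.71/329 + 579.4/775 = 0.65564 + 0.74762 = 1.4033
n_f = 1/1.4033 = 0.7126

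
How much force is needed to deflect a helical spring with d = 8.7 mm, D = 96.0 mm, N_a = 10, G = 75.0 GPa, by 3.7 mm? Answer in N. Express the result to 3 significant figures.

k = Gd⁴/(8D³N_a) = (75.0×10³)(8.7⁴)/(8·96.0³·10) = 6.0706 N/mm
F = k·δ = 6.0706 × 3.7 = 22.461 N

22.5 N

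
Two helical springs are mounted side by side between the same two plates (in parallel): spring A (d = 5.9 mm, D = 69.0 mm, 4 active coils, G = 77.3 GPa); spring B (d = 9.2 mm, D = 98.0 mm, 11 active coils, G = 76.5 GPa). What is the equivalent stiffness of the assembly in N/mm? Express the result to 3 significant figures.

k_A = Gd⁴/(8D³N_a) = (77.3×10³)(5.9⁴)/(8·69.0³·4) = 8.9103 N/mm
k_B = Gd⁴/(8D³N_a) = (76.5×10³)(9.2⁴)/(8·98.0³·11) = 6.6169 N/mm
Parallel: k_eq = 8.9103 + 6.6169 = 15.527 N/mm

15.5 N/mm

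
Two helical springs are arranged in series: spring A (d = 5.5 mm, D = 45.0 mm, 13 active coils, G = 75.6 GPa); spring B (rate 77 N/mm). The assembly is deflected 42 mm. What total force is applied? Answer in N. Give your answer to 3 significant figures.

280 N

k_A = Gd⁴/(8D³N_a) = (75.6×10³)(5.5⁴)/(8·45.0³·13) = 7.2996 N/mm
Series: 1/k_eq = 1/7.2996 + 1/77 = 0.14998; k_eq = 6.6676 N/mm
F = k_eq·δ = 6.6676·42 = 280.04 N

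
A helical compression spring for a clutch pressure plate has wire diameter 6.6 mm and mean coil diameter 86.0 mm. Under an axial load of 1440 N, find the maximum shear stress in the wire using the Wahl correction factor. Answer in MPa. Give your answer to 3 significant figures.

Spring index C = D/d = 86.0/6.6 = 13.0303
K_W = (4C−1)/(4C−4) + 0.615/C = 51.121/48.121 + 0.0472 = 1.1095
τ₀ = 8FD/(πd³) = 8·1440·86.0/(π·6.6³) = 990720/903.2 = 1096.9 MPa
τ_max = K·τ₀ = 1.1095 × 1096.9 = 1217.1 MPa

1220 MPa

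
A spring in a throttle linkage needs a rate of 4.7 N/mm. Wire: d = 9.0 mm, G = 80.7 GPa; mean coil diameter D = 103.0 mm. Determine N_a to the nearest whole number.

N_a = Gd⁴/(8D³k) = (80.7×10³ × 9.0⁴)/(8 × 103.0³ × 4.7)
    = 5.29473e+08 / 4.10865e+07 = 12.89 → 13 coils

13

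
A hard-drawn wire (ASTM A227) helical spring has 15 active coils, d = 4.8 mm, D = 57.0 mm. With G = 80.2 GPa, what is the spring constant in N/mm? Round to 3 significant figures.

1.92 N/mm

k = Gd⁴/(8D³N_a) = (80.2×10³ × 4.8⁴) / (8 × 57.0³ × 15)
  = 4.25735e+07 / 2.22232e+07 = 1.9157 N/mm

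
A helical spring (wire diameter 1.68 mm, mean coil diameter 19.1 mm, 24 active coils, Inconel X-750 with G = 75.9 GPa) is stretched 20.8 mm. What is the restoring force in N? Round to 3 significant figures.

9.40 N

k = Gd⁴/(8D³N_a) = (75.9×10³)(1.68⁴)/(8·19.1³·24) = 0.45194 N/mm
F = k·δ = 0.45194 × 20.8 = 9.4003 N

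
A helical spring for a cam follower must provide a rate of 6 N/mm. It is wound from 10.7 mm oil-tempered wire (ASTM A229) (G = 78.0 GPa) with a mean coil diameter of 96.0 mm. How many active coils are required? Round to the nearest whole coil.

24

N_a = Gd⁴/(8D³k) = (78.0×10³ × 10.7⁴)/(8 × 96.0³ × 6)
    = 1.02242e+09 / 4.24673e+07 = 24.08 → 24 coils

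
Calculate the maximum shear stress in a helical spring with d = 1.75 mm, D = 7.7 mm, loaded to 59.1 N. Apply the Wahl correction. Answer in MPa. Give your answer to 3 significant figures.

294 MPa

Spring index C = D/d = 7.7/1.75 = 4.4000
K_W = (4C−1)/(4C−4) + 0.615/C = 16.600/13.600 + 0.1398 = 1.3604
τ₀ = 8FD/(πd³) = 8·59.1·7.7/(π·1.75³) = 3640.56/16.837 = 216.22 MPa
τ_max = K·τ₀ = 1.3604 × 216.22 = 294.14 MPa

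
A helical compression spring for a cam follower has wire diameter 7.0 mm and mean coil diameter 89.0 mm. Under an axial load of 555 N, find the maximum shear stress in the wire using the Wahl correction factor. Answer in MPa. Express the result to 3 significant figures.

408 MPa

Spring index C = D/d = 89.0/7.0 = 12.7143
K_W = (4C−1)/(4C−4) + 0.615/C = 49.857/46.857 + 0.0484 = 1.1124
τ₀ = 8FD/(πd³) = 8·555·89.0/(π·7.0³) = 395160/1077.6 = 366.72 MPa
τ_max = K·τ₀ = 1.1124 × 366.72 = 407.93 MPa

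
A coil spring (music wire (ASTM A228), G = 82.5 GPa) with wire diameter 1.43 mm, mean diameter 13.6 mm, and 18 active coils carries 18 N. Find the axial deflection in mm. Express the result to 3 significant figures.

k = Gd⁴/(8D³N_a) = (82.5×10³)(1.43⁴)/(8·13.6³·18) = 0.9524 N/mm
δ = F/k = 18 / 0.9524 = 18.9 mm

18.9 mm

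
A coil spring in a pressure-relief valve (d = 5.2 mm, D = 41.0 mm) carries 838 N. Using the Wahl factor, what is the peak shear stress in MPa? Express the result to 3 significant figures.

Spring index C = D/d = 41.0/5.2 = 7.8846
K_W = (4C−1)/(4C−4) + 0.615/C = 30.538/27.538 + 0.0780 = 1.1869
τ₀ = 8FD/(πd³) = 8·838·41.0/(π·5.2³) = 274864/441.73 = 622.24 MPa
τ_max = K·τ₀ = 1.1869 × 622.24 = 738.56 MPa

739 MPa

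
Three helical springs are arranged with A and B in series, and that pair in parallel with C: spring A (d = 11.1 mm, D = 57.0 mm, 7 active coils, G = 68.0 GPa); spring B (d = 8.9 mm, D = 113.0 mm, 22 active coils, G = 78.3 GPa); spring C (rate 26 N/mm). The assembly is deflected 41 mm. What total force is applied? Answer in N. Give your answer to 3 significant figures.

k_A = Gd⁴/(8D³N_a) = (68.0×10³)(11.1⁴)/(8·57.0³·7) = 99.538 N/mm
k_B = Gd⁴/(8D³N_a) = (78.3×10³)(8.9⁴)/(8·113.0³·22) = 1.9345 N/mm
Springs A,B series: k_AB = 1/(1/99.538+1/1.9345) = 1.8976 N/mm; parallel with C: k_eq = 1.8976+26 = 27.898 N/mm
F = k_eq·δ = 27.898·41 = 1143.8 N

1140 N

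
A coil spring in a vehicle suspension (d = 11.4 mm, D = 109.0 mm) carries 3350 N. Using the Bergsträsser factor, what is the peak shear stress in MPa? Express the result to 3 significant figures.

Spring index C = D/d = 109.0/11.4 = 9.5614
K_B = (4C+2)/(4C−3) = 40.246/35.246 = 1.1419
τ₀ = 8FD/(πd³) = 8·3350·109.0/(π·11.4³) = 2.9212e+06/4654.4 = 627.62 MPa
τ_max = K·τ₀ = 1.1419 × 627.62 = 716.66 MPa

717 MPa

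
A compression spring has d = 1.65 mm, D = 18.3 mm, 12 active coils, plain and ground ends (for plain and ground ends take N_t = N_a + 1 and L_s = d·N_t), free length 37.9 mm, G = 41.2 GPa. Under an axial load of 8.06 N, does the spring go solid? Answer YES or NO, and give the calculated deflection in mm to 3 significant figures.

k = Gd⁴/(8D³N_a) = (41.2×10³)(1.65⁴)/(8·18.3³·12) = 0.51905 N/mm
N_t = 13; L_s = 1.65·13 = 21.45 mm; δ_solid = L₀ − L_s = 37.9 − 21.45 = 16.45 mm
δ = F/k = 8.06/0.51905 = 15.528 mm
δ < δ_solid → spring does not go solid

NO, δ = 15.5 mm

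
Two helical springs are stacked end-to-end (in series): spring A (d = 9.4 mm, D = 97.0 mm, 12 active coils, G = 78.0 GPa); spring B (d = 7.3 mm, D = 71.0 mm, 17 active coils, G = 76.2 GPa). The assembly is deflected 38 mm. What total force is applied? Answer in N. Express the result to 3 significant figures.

k_A = Gd⁴/(8D³N_a) = (78.0×10³)(9.4⁴)/(8·97.0³·12) = 6.9506 N/mm
k_B = Gd⁴/(8D³N_a) = (76.2×10³)(7.3⁴)/(8·71.0³·17) = 4.4456 N/mm
Series: 1/k_eq = 1/6.9506 + 1/4.4456 = 0.36881; k_eq = 2.7114 N/mm
F = k_eq·δ = 2.7114·38 = 103.03 N

103 N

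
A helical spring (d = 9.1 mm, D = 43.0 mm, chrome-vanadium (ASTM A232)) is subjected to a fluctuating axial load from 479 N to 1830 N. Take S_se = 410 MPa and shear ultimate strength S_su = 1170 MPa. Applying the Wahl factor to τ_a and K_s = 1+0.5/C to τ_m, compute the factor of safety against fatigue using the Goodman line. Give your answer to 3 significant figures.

C = D/d = 43.0/9.1 = 4.7253; K_W = (4C−1)/(4C−4)+0.615/C = 1.3315; K_s = 1+0.5/C = 1.1058
F_a = (F_max−F_min)/2 = 675.5 N; F_m = (F_max+F_min)/2 = 1154.5 N
τ_a = K_W·8F_aD/(πd³) = 1.3315 × 98.154 = 130.69 MPa
τ_m = K_s·8F_mD/(πd³) = 1.1058 × 167.76 = 185.51 MPa
Goodman: 1/n_f = τ_a/S_se + τ_m/S_su = 130.69/410 + 185.51/1170 = 0.31876 + 0.15855 = 0.47731
n_f = 1/0.47731 = 2.095

2.10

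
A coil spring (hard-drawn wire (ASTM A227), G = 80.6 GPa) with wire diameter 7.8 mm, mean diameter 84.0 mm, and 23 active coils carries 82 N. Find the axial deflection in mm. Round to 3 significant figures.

30.0 mm

k = Gd⁴/(8D³N_a) = (80.6×10³)(7.8⁴)/(8·84.0³·23) = 2.7356 N/mm
δ = F/k = 82 / 2.7356 = 29.975 mm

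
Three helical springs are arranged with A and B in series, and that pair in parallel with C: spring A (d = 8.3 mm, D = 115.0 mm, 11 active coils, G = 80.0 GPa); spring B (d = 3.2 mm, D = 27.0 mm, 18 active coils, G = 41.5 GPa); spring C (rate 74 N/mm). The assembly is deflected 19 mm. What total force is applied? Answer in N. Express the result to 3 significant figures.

k_A = Gd⁴/(8D³N_a) = (80.0×10³)(8.3⁴)/(8·115.0³·11) = 2.8368 N/mm
k_B = Gd⁴/(8D³N_a) = (41.5×10³)(3.2⁴)/(8·27.0³·18) = 1.5353 N/mm
Springs A,B series: k_AB = 1/(1/2.8368+1/1.5353) = 0.99617 N/mm; parallel with C: k_eq = 0.99617+74 = 74.996 N/mm
F = k_eq·δ = 74.996·19 = 1424.9 N

1420 N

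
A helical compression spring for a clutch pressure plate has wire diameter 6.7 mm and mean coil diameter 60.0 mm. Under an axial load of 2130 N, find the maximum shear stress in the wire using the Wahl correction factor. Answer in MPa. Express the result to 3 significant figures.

Spring index C = D/d = 60.0/6.7 = 8.9552
K_W = (4C−1)/(4C−4) + 0.615/C = 34.821/31.821 + 0.0687 = 1.1630
τ₀ = 8FD/(πd³) = 8·2130·60.0/(π·6.7³) = 1.0224e+06/944.87 = 1082 MPa
τ_max = K·τ₀ = 1.1630 × 1082 = 1258.4 MPa

1260 MPa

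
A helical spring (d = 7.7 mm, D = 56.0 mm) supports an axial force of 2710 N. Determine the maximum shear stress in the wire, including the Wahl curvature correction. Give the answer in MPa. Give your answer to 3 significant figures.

Spring index C = D/d = 56.0/7.7 = 7.2727
K_W = (4C−1)/(4C−4) + 0.615/C = 28.091/25.091 + 0.0846 = 1.2041
τ₀ = 8FD/(πd³) = 8·2710·56.0/(π·7.7³) = 1.21408e+06/1434.2 = 846.5 MPa
τ_max = K·τ₀ = 1.2041 × 846.5 = 1019.3 MPa

1020 MPa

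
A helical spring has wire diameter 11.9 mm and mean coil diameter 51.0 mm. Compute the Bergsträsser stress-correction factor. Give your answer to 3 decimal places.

1.354

C = D/d = 51.0/11.9 = 4.2857
K_B = (4C+2)/(4C−3) = 19.143/14.143 = 1.3535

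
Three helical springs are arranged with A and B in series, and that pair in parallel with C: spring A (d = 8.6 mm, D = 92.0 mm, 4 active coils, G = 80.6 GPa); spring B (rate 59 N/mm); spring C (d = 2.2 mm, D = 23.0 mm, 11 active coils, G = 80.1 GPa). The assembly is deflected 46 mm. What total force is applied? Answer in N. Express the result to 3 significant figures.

707 N

k_A = Gd⁴/(8D³N_a) = (80.6×10³)(8.6⁴)/(8·92.0³·4) = 17.694 N/mm
k_C = Gd⁴/(8D³N_a) = (80.1×10³)(2.2⁴)/(8·23.0³·11) = 1.7525 N/mm
Springs A,B series: k_AB = 1/(1/17.694+1/59) = 13.612 N/mm; parallel with C: k_eq = 13.612+1.7525 = 15.364 N/mm
F = k_eq·δ = 15.364·46 = 706.75 N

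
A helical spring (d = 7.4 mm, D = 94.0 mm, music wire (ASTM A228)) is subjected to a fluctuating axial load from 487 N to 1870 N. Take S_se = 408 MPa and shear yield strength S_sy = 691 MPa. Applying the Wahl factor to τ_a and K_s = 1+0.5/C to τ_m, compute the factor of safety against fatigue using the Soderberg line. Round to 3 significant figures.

C = D/d = 94.0/7.4 = 12.7027; K_W = (4C−1)/(4C−4)+0.615/C = 1.1125; K_s = 1+0.5/C = 1.0394
F_a = (F_max−F_min)/2 = 691.5 N; F_m = (F_max+F_min)/2 = 1178.5 N
τ_a = K_W·8F_aD/(πd³) = 1.1125 × 408.47 = 454.43 MPa
τ_m = K_s·8F_mD/(πd³) = 1.0394 × 696.15 = 723.55 MPa
Soderberg: 1/n_f = τ_a/S_se + τ_m/S_sy = 454.43/408 + 723.55/691 = 1.11380 + 1.04711 = 2.1609
n_f = 1/2.1609 = 0.4628

0.463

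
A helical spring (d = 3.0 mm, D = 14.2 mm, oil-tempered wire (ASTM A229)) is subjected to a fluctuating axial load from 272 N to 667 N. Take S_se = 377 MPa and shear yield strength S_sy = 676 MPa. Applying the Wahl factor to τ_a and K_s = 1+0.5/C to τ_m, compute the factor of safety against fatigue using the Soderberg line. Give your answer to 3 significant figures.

0.510

C = D/d = 14.2/3.0 = 4.7333; K_W = (4C−1)/(4C−4)+0.615/C = 1.3308; K_s = 1+0.5/C = 1.1056
F_a = (F_max−F_min)/2 = 197.5 N; F_m = (F_max+F_min)/2 = 469.5 N
τ_a = K_W·8F_aD/(πd³) = 1.3308 × 264.5 = 352.01 MPa
τ_m = K_s·8F_mD/(πd³) = 1.1056 × 628.78 = 695.2 MPa
Soderberg: 1/n_f = τ_a/S_se + τ_m/S_sy = 352.01/377 + 695.2/676 = 0.93371 + 1.02841 = 1.9621
n_f = 1/1.9621 = 0.5097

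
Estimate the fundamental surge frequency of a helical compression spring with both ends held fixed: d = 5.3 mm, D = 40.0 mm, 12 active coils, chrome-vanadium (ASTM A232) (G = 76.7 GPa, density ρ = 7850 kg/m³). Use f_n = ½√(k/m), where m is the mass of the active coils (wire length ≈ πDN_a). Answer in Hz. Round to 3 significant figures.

k = Gd⁴/(8D³N_a) = (76.7×10³)(5.3⁴)/(8·40.0³·12) = 9.8503 N/mm = 9850.3 N/m
Wire length L = πDN_a = π·40.0·12 = 1508 mm
m = ρ·(πd²/4)·L = 7850 × 22.062×10⁻⁶ m² × 1.508 m = 0.26116 kg
f_n = ½√(k/m) = 0.5·√(9850.3/0.26116) = 0.5·√(37718) = 97.105 Hz

97.1 Hz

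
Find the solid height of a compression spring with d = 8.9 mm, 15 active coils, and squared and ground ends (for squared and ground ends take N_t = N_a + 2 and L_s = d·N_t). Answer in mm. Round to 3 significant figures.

squared and ground ends: N_t = N_a + 2 = 15 + 2 = 17
L_s = d·N_t = 8.9 × 17 = 151.3 mm

151 mm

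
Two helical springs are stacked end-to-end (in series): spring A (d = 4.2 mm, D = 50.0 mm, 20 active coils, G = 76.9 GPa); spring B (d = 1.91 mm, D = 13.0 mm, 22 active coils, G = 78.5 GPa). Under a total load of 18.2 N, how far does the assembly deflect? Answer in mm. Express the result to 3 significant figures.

k_A = Gd⁴/(8D³N_a) = (76.9×10³)(4.2⁴)/(8·50.0³·20) = 1.1964 N/mm
k_B = Gd⁴/(8D³N_a) = (78.5×10³)(1.91⁴)/(8·13.0³·22) = 2.7018 N/mm
Series: 1/k_eq = 1/1.1964 + 1/2.7018 = 1.2059; k_eq = 0.82924 N/mm
δ = F/k_eq = 18.2/0.82924 = 21.948 mm

21.9 mm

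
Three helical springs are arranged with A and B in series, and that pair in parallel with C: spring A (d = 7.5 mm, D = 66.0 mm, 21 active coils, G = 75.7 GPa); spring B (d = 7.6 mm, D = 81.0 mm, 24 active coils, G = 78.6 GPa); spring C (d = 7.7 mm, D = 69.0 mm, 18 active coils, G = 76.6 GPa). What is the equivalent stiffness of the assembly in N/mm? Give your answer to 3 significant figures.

k_A = Gd⁴/(8D³N_a) = (75.7×10³)(7.5⁴)/(8·66.0³·21) = 4.9591 N/mm
k_B = Gd⁴/(8D³N_a) = (78.6×10³)(7.6⁴)/(8·81.0³·24) = 2.5699 N/mm
k_C = Gd⁴/(8D³N_a) = (76.6×10³)(7.7⁴)/(8·69.0³·18) = 5.6922 N/mm
Springs A,B series: k_AB = 1/(1/4.9591+1/2.5699) = 1.6927 N/mm; parallel with C: k_eq = 1.6927+5.6922 = 7.3849 N/mm

7.38 N/mm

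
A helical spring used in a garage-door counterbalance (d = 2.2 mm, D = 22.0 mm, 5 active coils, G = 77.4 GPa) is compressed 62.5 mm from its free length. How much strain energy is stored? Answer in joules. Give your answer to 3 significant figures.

8.31 J

k = Gd⁴/(8D³N_a) = (77.4×10³)(2.2⁴)/(8·22.0³·5) = 4.257 N/mm
U = ½kδ² = 0.5 × 4.257 × 62.5² = 8314.5 N·mm = 8.3145 J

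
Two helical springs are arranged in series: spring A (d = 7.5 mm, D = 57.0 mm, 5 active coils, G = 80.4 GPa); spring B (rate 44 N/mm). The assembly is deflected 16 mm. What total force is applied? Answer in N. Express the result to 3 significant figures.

309 N

k_A = Gd⁴/(8D³N_a) = (80.4×10³)(7.5⁴)/(8·57.0³·5) = 34.341 N/mm
Series: 1/k_eq = 1/34.341 + 1/44 = 0.051847; k_eq = 19.288 N/mm
F = k_eq·δ = 19.288·16 = 308.6 N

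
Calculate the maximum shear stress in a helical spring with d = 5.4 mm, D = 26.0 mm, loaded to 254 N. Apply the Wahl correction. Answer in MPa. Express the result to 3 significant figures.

141 MPa

Spring index C = D/d = 26.0/5.4 = 4.8148
K_W = (4C−1)/(4C−4) + 0.615/C = 18.259/15.259 + 0.1277 = 1.3243
τ₀ = 8FD/(πd³) = 8·254·26.0/(π·5.4³) = 52832/494.69 = 106.8 MPa
τ_max = K·τ₀ = 1.3243 × 106.8 = 141.44 MPa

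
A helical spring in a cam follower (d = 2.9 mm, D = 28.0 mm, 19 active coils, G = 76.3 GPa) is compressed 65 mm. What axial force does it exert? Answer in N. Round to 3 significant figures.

k = Gd⁴/(8D³N_a) = (76.3×10³)(2.9⁴)/(8·28.0³·19) = 1.6173 N/mm
F = k·δ = 1.6173 × 65 = 105.13 N

105 N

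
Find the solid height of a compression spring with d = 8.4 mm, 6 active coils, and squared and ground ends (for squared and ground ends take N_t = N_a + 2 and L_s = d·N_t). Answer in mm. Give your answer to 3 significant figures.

67.2 mm

squared and ground ends: N_t = N_a + 2 = 6 + 2 = 8
L_s = d·N_t = 8.4 × 8 = 67.2 mm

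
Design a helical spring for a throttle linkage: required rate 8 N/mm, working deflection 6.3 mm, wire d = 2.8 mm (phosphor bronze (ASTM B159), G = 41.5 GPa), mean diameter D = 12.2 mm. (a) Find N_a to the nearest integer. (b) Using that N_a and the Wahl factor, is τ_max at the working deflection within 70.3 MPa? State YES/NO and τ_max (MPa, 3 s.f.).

N_a = Gd⁴/(8D³k) = (41.5×10³)(2.8⁴)/(8·12.2³·8) = 21.95 → N_a = 22
Actual rate k = Gd⁴/(8D³·22) = 7.9816 N/mm
Working load F = kδ = 7.9816·6.3 = 50.284 N
C = 12.2/2.8 = 4.3571; K_W = (4C−1)/(4C−4)+0.615/C = 1.3646
τ_max = K_W·8FD/(πd³) = 1.3646·71.163 = 97.106 MPa
τ_max > 70.3 MPa → exceeds allowable

(a) 22 coils; (b) NO, τ_max = 97.1 MPa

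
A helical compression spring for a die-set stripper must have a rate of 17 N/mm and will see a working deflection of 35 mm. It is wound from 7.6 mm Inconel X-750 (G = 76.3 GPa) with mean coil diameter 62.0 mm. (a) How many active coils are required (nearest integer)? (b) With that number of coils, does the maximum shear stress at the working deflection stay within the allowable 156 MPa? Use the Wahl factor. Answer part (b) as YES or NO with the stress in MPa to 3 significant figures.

(a) 8 coils; (b) NO, τ_max = 248 MPa

N_a = Gd⁴/(8D³k) = (76.3×10³)(7.6⁴)/(8·62.0³·17) = 7.854 → N_a = 8
Actual rate k = Gd⁴/(8D³·8) = 16.689 N/mm
Working load F = kδ = 16.689·35 = 584.11 N
C = 62.0/7.6 = 8.1579; K_W = (4C−1)/(4C−4)+0.615/C = 1.1802
τ_max = K_W·8FD/(πd³) = 1.1802·210.08 = 247.93 MPa
τ_max > 156 MPa → exceeds allowable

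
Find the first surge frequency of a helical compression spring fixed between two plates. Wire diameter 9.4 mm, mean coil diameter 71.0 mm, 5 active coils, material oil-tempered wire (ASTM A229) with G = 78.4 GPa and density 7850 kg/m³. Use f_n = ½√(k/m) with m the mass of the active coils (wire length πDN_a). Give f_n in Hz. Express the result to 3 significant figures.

k = Gd⁴/(8D³N_a) = (78.4×10³)(9.4⁴)/(8·71.0³·5) = 42.756 N/mm = 42756 N/m
Wire length L = πDN_a = π·71.0·5 = 1115.3 mm
m = ρ·(πd²/4)·L = 7850 × 69.398×10⁻⁶ m² × 1.1153 m = 0.60757 kg
f_n = ½√(k/m) = 0.5·√(42756/0.60757) = 0.5·√(70372) = 132.64 Hz

133 Hz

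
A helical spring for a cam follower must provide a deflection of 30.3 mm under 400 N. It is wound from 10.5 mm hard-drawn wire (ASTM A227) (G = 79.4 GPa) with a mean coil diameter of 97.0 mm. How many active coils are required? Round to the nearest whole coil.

Required rate k = F/δ = 400/30.3 = 13.201 N/mm
N_a = Gd⁴/(8D³k) = (79.4×10³ × 10.5⁴)/(8 × 97.0³ × 13.201)
    = 9.65112e+08 / 9.63879e+07 = 10.01 → 10 coils

10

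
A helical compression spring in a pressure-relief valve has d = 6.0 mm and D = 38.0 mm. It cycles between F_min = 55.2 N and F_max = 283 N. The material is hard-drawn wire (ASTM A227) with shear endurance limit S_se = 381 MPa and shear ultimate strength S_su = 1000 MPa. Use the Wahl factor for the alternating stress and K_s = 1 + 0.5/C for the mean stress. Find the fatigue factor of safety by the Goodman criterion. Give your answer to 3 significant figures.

C = D/d = 38.0/6.0 = 6.3333; K_W = (4C−1)/(4C−4)+0.615/C = 1.2377; K_s = 1+0.5/C = 1.0789
F_a = (F_max−F_min)/2 = 113.9 N; F_m = (F_max+F_min)/2 = 169.1 N
τ_a = K_W·8F_aD/(πd³) = 1.2377 × 51.026 = 63.157 MPa
τ_m = K_s·8F_mD/(πd³) = 1.0789 × 75.755 = 81.736 MPa
Goodman: 1/n_f = τ_a/S_se + τ_m/S_su = 63.157/381 + 81.736/1000 = 0.16577 + 0.08174 = 0.2475
n_f = 1/0.2475 = 4.04

4.04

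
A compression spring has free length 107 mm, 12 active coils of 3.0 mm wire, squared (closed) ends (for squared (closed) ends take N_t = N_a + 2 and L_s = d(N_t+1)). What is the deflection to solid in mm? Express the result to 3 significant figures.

N_t = 14; L_s = 3.0·15 = 45 mm
δ_solid = L₀ − L_s = 107 − 45 = 62 mm

62.0 mm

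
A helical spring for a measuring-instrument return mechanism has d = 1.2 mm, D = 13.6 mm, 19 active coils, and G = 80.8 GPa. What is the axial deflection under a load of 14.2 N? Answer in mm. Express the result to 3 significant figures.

k = Gd⁴/(8D³N_a) = (80.8×10³)(1.2⁴)/(8·13.6³·19) = 0.4382 N/mm
δ = F/k = 14.2 / 0.4382 = 32.405 mm

32.4 mm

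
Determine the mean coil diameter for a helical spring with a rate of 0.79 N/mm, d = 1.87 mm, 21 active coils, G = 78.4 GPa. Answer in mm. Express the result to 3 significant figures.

D = (Gd⁴/(8N_a·k))^(1/3) = (78.4×10³·1.87⁴/(8·21·0.79))^(1/3)
  = (7223.47)^(1/3) = 19.3308 mm

19.3 mm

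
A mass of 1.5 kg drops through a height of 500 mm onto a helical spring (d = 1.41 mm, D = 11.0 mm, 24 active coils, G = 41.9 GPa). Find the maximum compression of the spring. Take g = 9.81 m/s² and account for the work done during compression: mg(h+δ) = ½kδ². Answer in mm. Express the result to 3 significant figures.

k = Gd⁴/(8D³N_a) = (41.9×10³)(1.41⁴)/(8·11.0³·24) = 0.64805 N/mm
W = mg = 1.5 × 9.81 = 14.715 N
½kδ² − Wδ − Wh = 0 → δ = (W + √(W² + 2kWh))/k
δ = (14.715 + √(216.53 + 9536.11))/0.64805 = (14.715 + 98.755)/0.64805 = 175.09 mm

175 mm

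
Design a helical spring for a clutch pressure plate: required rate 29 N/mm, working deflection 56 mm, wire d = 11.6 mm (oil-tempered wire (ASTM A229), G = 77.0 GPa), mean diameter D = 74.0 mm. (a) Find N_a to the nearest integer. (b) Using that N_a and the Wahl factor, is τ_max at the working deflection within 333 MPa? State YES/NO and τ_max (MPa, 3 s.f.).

N_a = Gd⁴/(8D³k) = (77.0×10³)(11.6⁴)/(8·74.0³·29) = 14.83 → N_a = 15
Actual rate k = Gd⁴/(8D³·15) = 28.671 N/mm
Working load F = kδ = 28.671·56 = 1605.6 N
C = 74.0/11.6 = 6.3793; K_W = (4C−1)/(4C−4)+0.615/C = 1.2358
τ_max = K_W·8FD/(πd³) = 1.2358·193.83 = 239.55 MPa
τ_max ≤ 333 MPa → acceptable

(a) 15 coils; (b) YES, τ_max = 240 MPa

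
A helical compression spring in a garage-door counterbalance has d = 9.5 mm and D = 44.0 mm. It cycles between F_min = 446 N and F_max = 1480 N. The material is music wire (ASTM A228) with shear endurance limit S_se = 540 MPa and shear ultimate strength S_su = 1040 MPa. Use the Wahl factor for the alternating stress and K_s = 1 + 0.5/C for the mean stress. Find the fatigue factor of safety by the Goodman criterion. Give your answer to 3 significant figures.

3.32

C = D/d = 44.0/9.5 = 4.6316; K_W = (4C−1)/(4C−4)+0.615/C = 1.3393; K_s = 1+0.5/C = 1.1080
F_a = (F_max−F_min)/2 = 517 N; F_m = (F_max+F_min)/2 = 963 N
τ_a = K_W·8F_aD/(πd³) = 1.3393 × 67.564 = 90.488 MPa
τ_m = K_s·8F_mD/(πd³) = 1.1080 × 125.85 = 139.43 MPa
Goodman: 1/n_f = τ_a/S_se + τ_m/S_su = 90.488/540 + 139.43/1040 = 0.16757 + 0.13407 = 0.30164
n_f = 1/0.30164 = 3.315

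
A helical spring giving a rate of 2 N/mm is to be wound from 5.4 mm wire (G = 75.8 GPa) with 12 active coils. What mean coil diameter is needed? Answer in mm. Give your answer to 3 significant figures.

D = (Gd⁴/(8N_a·k))^(1/3) = (75.8×10³·5.4⁴/(8·12·2))^(1/3)
  = (335694)^(1/3) = 69.4994 mm

69.5 mm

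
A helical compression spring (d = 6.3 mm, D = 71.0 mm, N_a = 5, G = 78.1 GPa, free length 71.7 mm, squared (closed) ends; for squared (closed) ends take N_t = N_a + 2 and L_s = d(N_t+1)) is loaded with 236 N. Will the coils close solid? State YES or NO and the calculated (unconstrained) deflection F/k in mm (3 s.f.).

YES, δ = 27.5 mm

k = Gd⁴/(8D³N_a) = (78.1×10³)(6.3⁴)/(8·71.0³·5) = 8.5937 N/mm
N_t = 7; L_s = 6.3·8 = 50.4 mm; δ_solid = L₀ − L_s = 71.7 − 50.4 = 21.3 mm
δ = F/k = 236/8.5937 = 27.462 mm
δ ≥ δ_solid → spring goes solid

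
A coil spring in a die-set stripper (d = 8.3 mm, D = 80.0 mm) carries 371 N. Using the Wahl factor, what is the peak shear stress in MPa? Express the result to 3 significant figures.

152 MPa

Spring index C = D/d = 80.0/8.3 = 9.6386
K_W = (4C−1)/(4C−4) + 0.615/C = 37.554/34.554 + 0.0638 = 1.1506
τ₀ = 8FD/(πd³) = 8·371·80.0/(π·8.3³) = 237440/1796.3 = 132.18 MPa
τ_max = K·τ₀ = 1.1506 × 132.18 = 152.09 MPa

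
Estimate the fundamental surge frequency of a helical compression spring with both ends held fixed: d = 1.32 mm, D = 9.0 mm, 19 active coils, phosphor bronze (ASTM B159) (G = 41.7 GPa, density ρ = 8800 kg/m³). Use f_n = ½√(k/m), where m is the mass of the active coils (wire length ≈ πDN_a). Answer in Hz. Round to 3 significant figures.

k = Gd⁴/(8D³N_a) = (41.7×10³)(1.32⁴)/(8·9.0³·19) = 1.1425 N/mm = 1142.5 N/m
Wire length L = πDN_a = π·9.0·19 = 537.21 mm
m = ρ·(πd²/4)·L = 8800 × 1.3685×10⁻⁶ m² × 0.53721 m = 0.0064694 kg
f_n = ½√(k/m) = 0.5·√(1142.5/0.0064694) = 0.5·√(1.766e+05) = 210.12 Hz

210 Hz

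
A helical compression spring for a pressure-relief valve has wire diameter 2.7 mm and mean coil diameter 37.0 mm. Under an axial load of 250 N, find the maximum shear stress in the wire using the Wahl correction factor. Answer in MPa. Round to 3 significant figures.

Spring index C = D/d = 37.0/2.7 = 13.7037
K_W = (4C−1)/(4C−4) + 0.615/C = 53.815/50.815 + 0.0449 = 1.1039
τ₀ = 8FD/(πd³) = 8·250·37.0/(π·2.7³) = 74000/61.836 = 1196.7 MPa
τ_max = K·τ₀ = 1.1039 × 1196.7 = 1321.1 MPa

1320 MPa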